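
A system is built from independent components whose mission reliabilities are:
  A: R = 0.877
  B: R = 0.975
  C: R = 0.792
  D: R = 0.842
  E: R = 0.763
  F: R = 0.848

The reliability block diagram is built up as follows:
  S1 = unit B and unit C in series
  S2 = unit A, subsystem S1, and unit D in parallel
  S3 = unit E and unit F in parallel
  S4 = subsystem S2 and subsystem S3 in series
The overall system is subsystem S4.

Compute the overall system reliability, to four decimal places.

0.9597

Series (B and C): 0.975000 × 0.792000 = 0.772200
Parallel (A, [0.772200], and D): 1 − (1 − 0.877000)(1 − 0.772200)(1 − 0.842000) = 0.995573
Parallel (E and F): 1 − (1 − 0.763000)(1 − 0.848000) = 0.963976
Series ([0.995573] and [0.963976]): 0.995573 × 0.963976 = 0.9597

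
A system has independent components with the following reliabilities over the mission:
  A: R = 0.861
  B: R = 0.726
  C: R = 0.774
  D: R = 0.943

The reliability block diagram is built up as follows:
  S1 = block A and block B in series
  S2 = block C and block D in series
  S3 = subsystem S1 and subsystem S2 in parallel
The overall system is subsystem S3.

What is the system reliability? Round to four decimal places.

Series (A and B): 0.861000 × 0.726000 = 0.625086
Series (C and D): 0.774000 × 0.943000 = 0.729882
Parallel ([0.625086] and [0.729882]): 1 − (1 − 0.625086)(1 − 0.729882) = 0.8987

0.8987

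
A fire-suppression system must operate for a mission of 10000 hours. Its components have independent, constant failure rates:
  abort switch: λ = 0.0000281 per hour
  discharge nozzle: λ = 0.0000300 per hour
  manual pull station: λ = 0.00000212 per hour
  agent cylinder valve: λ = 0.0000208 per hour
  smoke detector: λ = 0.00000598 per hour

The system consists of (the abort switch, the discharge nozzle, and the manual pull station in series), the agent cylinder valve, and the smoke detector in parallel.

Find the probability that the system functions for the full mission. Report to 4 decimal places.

R(abort switch) = exp(−0.0000281 × 10000) = 0.755028
R(discharge nozzle) = exp(−0.0000300 × 10000) = 0.740818
R(manual pull station) = exp(−0.00000212 × 10000) = 0.979023
R(agent cylinder valve) = exp(−0.0000208 × 10000) = 0.812207
R(smoke detector) = exp(−0.00000598 × 10000) = 0.941953
Series (abort switch, discharge nozzle, and manual pull station): 0.755028 × 0.740818 × 0.979023 = 0.547605
Parallel ([0.547605], agent cylinder valve, and smoke detector): 1 − (1 − 0.547605)(1 − 0.812207)(1 − 0.941953) = 0.9951

0.9951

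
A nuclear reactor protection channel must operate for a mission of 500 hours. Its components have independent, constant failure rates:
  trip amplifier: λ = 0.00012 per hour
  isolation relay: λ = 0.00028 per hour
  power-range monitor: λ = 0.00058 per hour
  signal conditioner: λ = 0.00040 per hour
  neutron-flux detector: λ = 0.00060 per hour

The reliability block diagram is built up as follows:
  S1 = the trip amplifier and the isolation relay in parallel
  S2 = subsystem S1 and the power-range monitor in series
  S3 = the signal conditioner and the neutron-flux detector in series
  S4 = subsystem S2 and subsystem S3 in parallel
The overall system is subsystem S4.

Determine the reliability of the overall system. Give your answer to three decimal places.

0.899

R(trip amplifier) = exp(−0.00012 × 500) = 0.94176
R(isolation relay) = exp(−0.00028 × 500) = 0.86936
R(power-range monitor) = exp(−0.00058 × 500) = 0.74826
R(signal conditioner) = exp(−0.00040 × 500) = 0.81873
R(neutron-flux detector) = exp(−0.00060 × 500) = 0.74082
Parallel (trip amplifier and isolation relay): 1 − (1 − 0.94176)(1 − 0.86936) = 0.99239
Series ([0.99239] and power-range monitor): 0.99239 × 0.74826 = 0.74257
Series (signal conditioner and neutron-flux detector): 0.81873 × 0.74082 = 0.60653
Parallel ([0.74257] and [0.60653]): 1 − (1 − 0.74257)(1 − 0.60653) = 0.899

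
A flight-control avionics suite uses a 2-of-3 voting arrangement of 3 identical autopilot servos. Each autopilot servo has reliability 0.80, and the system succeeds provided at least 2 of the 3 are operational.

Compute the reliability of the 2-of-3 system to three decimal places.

0.896

R = Σ_{i=2}^{3} C(3,i) p^i (1−p)^{3−i} with p = 0.80
C(3,2)·0.80^2·0.20^1 = 0.38400
C(3,3)·0.80^3·0.20^0 = 0.51200
Sum = 0.896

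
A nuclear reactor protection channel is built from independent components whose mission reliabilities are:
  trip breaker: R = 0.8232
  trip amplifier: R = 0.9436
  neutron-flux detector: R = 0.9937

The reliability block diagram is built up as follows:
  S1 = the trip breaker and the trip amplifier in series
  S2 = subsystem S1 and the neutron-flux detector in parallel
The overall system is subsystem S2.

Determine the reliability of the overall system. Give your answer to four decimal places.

Series (trip breaker and trip amplifier): 0.823200 × 0.943600 = 0.776772
Parallel ([0.776772] and neutron-flux detector): 1 − (1 − 0.776772)(1 − 0.993700) = 0.9986

0.9986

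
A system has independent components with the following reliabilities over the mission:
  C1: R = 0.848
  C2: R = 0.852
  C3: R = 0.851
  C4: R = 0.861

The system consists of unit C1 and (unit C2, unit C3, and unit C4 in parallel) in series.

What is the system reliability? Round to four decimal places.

Parallel (C2, C3, and C4): 1 − (1 − 0.852000)(1 − 0.851000)(1 − 0.861000) = 0.996935
Series (C1 and [0.996935]): 0.848000 × 0.996935 = 0.8454

0.8454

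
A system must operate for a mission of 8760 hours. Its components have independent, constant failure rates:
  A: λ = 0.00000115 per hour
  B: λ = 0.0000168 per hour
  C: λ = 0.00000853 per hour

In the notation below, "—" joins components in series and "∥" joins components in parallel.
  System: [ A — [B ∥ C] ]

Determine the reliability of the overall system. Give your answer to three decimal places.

0.980

R(A) = exp(−0.00000115 × 8760) = 0.98998
R(B) = exp(−0.0000168 × 8760) = 0.86315
R(C) = exp(−0.00000853 × 8760) = 0.92800
Parallel (B and C): 1 − (1 − 0.86315)(1 − 0.92800) = 0.99015
Series (A and [0.99015]): 0.98998 × 0.99015 = 0.980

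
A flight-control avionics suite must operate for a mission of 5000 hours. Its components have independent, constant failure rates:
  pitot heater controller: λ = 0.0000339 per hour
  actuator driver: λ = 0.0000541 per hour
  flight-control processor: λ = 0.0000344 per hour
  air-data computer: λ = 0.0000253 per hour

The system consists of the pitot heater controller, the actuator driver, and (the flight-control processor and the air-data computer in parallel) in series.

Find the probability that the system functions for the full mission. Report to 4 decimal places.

0.6319

R(pitot heater controller) = exp(−0.0000339 × 5000) = 0.844087
R(actuator driver) = exp(−0.0000541 × 5000) = 0.762998
R(flight-control processor) = exp(−0.0000344 × 5000) = 0.841979
R(air-data computer) = exp(−0.0000253 × 5000) = 0.881174
Parallel (flight-control processor and air-data computer): 1 − (1 − 0.841979)(1 − 0.881174) = 0.981223
Series (pitot heater controller, actuator driver, and [0.981223]): 0.844087 × 0.762998 × 0.981223 = 0.6319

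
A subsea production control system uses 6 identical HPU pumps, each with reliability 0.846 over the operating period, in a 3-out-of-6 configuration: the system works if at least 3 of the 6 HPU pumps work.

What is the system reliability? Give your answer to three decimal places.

R = Σ_{i=3}^{6} C(6,i) p^i (1−p)^{6−i} with p = 0.846
C(6,3)·0.846^3·0.154^3 = 0.04423
C(6,4)·0.846^4·0.154^2 = 0.18223
C(6,5)·0.846^5·0.154^1 = 0.40043
C(6,6)·0.846^6·0.154^0 = 0.36663
Sum = 0.994

0.994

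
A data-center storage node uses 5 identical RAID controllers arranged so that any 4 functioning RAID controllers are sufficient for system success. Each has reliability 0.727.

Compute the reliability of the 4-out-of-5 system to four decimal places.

R = Σ_{i=4}^{5} C(5,i) p^i (1−p)^{5−i} with p = 0.727
C(5,4)·0.727^4·0.273^1 = 0.381303
C(5,5)·0.727^5·0.273^0 = 0.203082
Sum = 0.5844

0.5844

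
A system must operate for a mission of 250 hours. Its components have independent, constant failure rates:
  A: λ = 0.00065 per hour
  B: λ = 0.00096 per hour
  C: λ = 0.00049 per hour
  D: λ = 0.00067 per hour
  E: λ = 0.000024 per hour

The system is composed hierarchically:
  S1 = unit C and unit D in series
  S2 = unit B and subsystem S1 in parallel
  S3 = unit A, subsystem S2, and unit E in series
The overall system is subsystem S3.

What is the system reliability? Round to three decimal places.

R(A) = exp(−0.00065 × 250) = 0.85002
R(B) = exp(−0.00096 × 250) = 0.78663
R(C) = exp(−0.00049 × 250) = 0.88471
R(D) = exp(−0.00067 × 250) = 0.84578
R(E) = exp(−0.000024 × 250) = 0.99402
Series (C and D): 0.88471 × 0.84578 = 0.74827
Parallel (B and [0.74827]): 1 − (1 − 0.78663)(1 − 0.74827) = 0.94629
Series (A, [0.94629], and E): 0.85002 × 0.94629 × 0.99402 = 0.800

0.800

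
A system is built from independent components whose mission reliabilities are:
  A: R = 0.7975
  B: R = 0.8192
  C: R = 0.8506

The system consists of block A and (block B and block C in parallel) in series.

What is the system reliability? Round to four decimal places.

Parallel (B and C): 1 − (1 − 0.819200)(1 − 0.850600) = 0.972988
Series (A and [0.972988]): 0.797500 × 0.972988 = 0.7760

0.7760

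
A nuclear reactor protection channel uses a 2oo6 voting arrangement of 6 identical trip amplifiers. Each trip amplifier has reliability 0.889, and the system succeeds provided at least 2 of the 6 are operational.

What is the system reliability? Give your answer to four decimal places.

R = Σ_{i=2}^{6} C(6,i) p^i (1−p)^{6−i} with p = 0.889
C(6,2)·0.889^2·0.111^4 = 0.001800
C(6,3)·0.889^3·0.111^3 = 0.019218
C(6,4)·0.889^4·0.111^2 = 0.115437
C(6,5)·0.889^5·0.111^1 = 0.369814
C(6,6)·0.889^6·0.111^0 = 0.493640
Sum = 0.9999

0.9999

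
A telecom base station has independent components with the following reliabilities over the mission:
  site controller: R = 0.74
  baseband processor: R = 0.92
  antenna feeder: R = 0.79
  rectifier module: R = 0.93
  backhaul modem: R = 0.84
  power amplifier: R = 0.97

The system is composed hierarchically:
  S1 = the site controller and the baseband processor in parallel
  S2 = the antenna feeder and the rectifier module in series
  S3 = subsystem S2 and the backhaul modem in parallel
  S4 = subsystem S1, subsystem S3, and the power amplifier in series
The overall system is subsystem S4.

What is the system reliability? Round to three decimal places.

0.910

Parallel (site controller and baseband processor): 1 − (1 − 0.74000)(1 − 0.92000) = 0.97920
Series (antenna feeder and rectifier module): 0.79000 × 0.93000 = 0.73470
Parallel ([0.73470] and backhaul modem): 1 − (1 − 0.73470)(1 − 0.84000) = 0.95755
Series ([0.97920], [0.95755], and power amplifier): 0.97920 × 0.95755 × 0.97000 = 0.910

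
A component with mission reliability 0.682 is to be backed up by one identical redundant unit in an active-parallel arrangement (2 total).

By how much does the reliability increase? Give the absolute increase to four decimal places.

0.2169

R_before = 0.682
R_after = 1 − (1 − 0.682)^2 = 0.8989
ΔR = 0.8989 − 0.682 = 0.2169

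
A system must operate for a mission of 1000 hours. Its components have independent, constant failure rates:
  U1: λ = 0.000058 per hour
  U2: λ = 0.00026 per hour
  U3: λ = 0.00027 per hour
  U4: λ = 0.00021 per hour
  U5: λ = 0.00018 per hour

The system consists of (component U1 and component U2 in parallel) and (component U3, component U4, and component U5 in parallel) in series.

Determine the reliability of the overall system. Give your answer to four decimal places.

0.9798

R(U1) = exp(−0.000058 × 1000) = 0.943650
R(U2) = exp(−0.00026 × 1000) = 0.771052
R(U3) = exp(−0.00027 × 1000) = 0.763379
R(U4) = exp(−0.00021 × 1000) = 0.810584
R(U5) = exp(−0.00018 × 1000) = 0.835270
Parallel (U1 and U2): 1 − (1 − 0.943650)(1 − 0.771052) = 0.987099
Parallel (U3, U4, and U5): 1 − (1 − 0.763379)(1 − 0.810584)(1 − 0.835270) = 0.992617
Series ([0.987099] and [0.992617]): 0.987099 × 0.992617 = 0.9798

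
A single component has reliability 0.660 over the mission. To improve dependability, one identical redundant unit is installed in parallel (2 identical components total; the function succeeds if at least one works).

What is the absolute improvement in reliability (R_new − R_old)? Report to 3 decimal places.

0.224

R_before = 0.660
R_after = 1 − (1 − 0.660)^2 = 0.884
ΔR = 0.884 − 0.660 = 0.224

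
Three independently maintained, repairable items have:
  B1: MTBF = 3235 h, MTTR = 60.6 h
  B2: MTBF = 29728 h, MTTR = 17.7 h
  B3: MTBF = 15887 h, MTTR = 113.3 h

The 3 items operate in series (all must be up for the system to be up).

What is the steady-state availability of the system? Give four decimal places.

A(B1) = MTBF/(MTBF+MTTR) = 3235/(3235+60.6) = 0.981612
A(B2) = MTBF/(MTBF+MTTR) = 29728/(29728+17.7) = 0.999405
A(B3) = MTBF/(MTBF+MTTR) = 15887/(15887+113.3) = 0.992919
Series availability: 0.981612 × 0.999405 × 0.992919 = 0.9741

0.9741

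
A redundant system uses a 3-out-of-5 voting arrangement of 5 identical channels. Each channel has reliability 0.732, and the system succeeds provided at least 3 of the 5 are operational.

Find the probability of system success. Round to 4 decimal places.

R = Σ_{i=3}^{5} C(5,i) p^i (1−p)^{5−i} with p = 0.732
C(5,3)·0.732^3·0.268^2 = 0.281710
C(5,4)·0.732^4·0.268^1 = 0.384724
C(5,5)·0.732^5·0.268^0 = 0.210163
Sum = 0.8766

0.8766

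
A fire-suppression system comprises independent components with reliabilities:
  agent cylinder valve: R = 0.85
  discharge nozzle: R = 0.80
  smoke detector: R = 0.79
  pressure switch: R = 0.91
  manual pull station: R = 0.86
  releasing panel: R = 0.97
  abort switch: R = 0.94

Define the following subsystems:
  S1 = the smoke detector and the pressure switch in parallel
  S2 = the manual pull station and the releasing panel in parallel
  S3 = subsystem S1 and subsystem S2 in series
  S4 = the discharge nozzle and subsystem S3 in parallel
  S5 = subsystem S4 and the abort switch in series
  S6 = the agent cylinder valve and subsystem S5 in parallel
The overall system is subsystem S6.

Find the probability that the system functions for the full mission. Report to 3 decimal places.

0.990

Parallel (smoke detector and pressure switch): 1 − (1 − 0.79000)(1 − 0.91000) = 0.98110
Parallel (manual pull station and releasing panel): 1 − (1 − 0.86000)(1 − 0.97000) = 0.99580
Series ([0.98110] and [0.99580]): 0.98110 × 0.99580 = 0.97698
Parallel (discharge nozzle and [0.97698]): 1 − (1 − 0.80000)(1 − 0.97698) = 0.99540
Series ([0.99540] and abort switch): 0.99540 × 0.94000 = 0.93568
Parallel (agent cylinder valve and [0.93568]): 1 − (1 − 0.85000)(1 − 0.93568) = 0.990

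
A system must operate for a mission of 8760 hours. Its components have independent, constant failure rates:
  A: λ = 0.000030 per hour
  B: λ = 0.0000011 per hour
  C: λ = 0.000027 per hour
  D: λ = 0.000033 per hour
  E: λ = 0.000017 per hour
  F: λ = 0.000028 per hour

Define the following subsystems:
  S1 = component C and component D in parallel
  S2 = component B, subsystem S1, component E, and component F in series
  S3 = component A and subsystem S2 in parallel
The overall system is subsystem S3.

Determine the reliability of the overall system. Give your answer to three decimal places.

0.915

R(A) = exp(−0.000030 × 8760) = 0.76890
R(B) = exp(−0.0000011 × 8760) = 0.99041
R(C) = exp(−0.000027 × 8760) = 0.78937
R(D) = exp(−0.000033 × 8760) = 0.74895
R(E) = exp(−0.000017 × 8760) = 0.86164
R(F) = exp(−0.000028 × 8760) = 0.78249
Parallel (C and D): 1 − (1 − 0.78937)(1 − 0.74895) = 0.94712
Series (B, [0.94712], E, and F): 0.99041 × 0.94712 × 0.86164 × 0.78249 = 0.63245
Parallel (A and [0.63245]): 1 − (1 − 0.76890)(1 − 0.63245) = 0.915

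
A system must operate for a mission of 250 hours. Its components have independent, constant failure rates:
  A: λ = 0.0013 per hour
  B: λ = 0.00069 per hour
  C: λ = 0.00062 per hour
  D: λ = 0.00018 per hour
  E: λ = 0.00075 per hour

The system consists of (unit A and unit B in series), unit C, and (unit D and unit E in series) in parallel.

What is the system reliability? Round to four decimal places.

R(A) = exp(−0.0013 × 250) = 0.722527
R(B) = exp(−0.00069 × 250) = 0.841558
R(C) = exp(−0.00062 × 250) = 0.856415
R(D) = exp(−0.00018 × 250) = 0.955997
R(E) = exp(−0.00075 × 250) = 0.829029
Series (A and B): 0.722527 × 0.841558 = 0.608048
Series (D and E): 0.955997 × 0.829029 = 0.792549
Parallel ([0.608048], C, and [0.792549]): 1 − (1 − 0.608048)(1 − 0.856415)(1 − 0.792549) = 0.9883

0.9883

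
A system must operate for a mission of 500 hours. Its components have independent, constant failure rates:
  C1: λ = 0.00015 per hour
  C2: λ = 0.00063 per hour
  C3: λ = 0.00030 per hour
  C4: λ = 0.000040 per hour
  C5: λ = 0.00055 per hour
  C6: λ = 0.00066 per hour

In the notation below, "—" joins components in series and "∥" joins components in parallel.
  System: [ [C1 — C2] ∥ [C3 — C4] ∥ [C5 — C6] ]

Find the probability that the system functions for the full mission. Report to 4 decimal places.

0.9771

R(C1) = exp(−0.00015 × 500) = 0.927743
R(C2) = exp(−0.00063 × 500) = 0.729789
R(C3) = exp(−0.00030 × 500) = 0.860708
R(C4) = exp(−0.000040 × 500) = 0.980199
R(C5) = exp(−0.00055 × 500) = 0.759572
R(C6) = exp(−0.00066 × 500) = 0.718924
Series (C1 and C2): 0.927743 × 0.729789 = 0.677057
Series (C3 and C4): 0.860708 × 0.980199 = 0.843665
Series (C5 and C6): 0.759572 × 0.718924 = 0.546075
Parallel ([0.677057], [0.843665], and [0.546075]): 1 − (1 − 0.677057)(1 − 0.843665)(1 − 0.546075) = 0.9771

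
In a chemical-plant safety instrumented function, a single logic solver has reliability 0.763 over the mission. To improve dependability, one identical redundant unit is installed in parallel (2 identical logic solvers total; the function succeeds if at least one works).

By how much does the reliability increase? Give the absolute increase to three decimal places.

R_before = 0.763
R_after = 1 − (1 − 0.763)^2 = 0.944
ΔR = 0.944 − 0.763 = 0.181

0.181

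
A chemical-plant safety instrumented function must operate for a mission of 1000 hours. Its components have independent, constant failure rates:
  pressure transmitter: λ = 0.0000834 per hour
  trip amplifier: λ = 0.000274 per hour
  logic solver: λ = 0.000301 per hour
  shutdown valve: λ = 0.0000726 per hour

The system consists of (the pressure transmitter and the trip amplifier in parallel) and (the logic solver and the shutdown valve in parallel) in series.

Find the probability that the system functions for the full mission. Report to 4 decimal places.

0.9630

R(pressure transmitter) = exp(−0.0000834 × 1000) = 0.919983
R(trip amplifier) = exp(−0.000274 × 1000) = 0.760332
R(logic solver) = exp(−0.000301 × 1000) = 0.740078
R(shutdown valve) = exp(−0.0000726 × 1000) = 0.929973
Parallel (pressure transmitter and trip amplifier): 1 − (1 − 0.919983)(1 − 0.760332) = 0.980822
Parallel (logic solver and shutdown valve): 1 − (1 − 0.740078)(1 − 0.929973) = 0.981798
Series ([0.980822] and [0.981798]): 0.980822 × 0.981798 = 0.9630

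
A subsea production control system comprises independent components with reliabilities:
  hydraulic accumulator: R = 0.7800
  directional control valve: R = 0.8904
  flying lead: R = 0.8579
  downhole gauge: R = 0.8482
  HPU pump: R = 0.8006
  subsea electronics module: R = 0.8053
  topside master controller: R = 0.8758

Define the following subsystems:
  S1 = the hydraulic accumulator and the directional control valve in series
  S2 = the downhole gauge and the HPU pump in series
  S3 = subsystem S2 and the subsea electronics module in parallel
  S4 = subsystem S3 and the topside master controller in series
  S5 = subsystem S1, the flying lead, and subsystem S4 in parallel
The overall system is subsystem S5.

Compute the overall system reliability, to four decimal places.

Series (hydraulic accumulator and directional control valve): 0.780000 × 0.890400 = 0.694512
Series (downhole gauge and HPU pump): 0.848200 × 0.800600 = 0.679069
Parallel ([0.679069] and subsea electronics module): 1 − (1 − 0.679069)(1 − 0.805300) = 0.937515
Series ([0.937515] and topside master controller): 0.937515 × 0.875800 = 0.821076
Parallel ([0.694512], flying lead, and [0.821076]): 1 − (1 − 0.694512)(1 − 0.857900)(1 − 0.821076) = 0.9922

0.9922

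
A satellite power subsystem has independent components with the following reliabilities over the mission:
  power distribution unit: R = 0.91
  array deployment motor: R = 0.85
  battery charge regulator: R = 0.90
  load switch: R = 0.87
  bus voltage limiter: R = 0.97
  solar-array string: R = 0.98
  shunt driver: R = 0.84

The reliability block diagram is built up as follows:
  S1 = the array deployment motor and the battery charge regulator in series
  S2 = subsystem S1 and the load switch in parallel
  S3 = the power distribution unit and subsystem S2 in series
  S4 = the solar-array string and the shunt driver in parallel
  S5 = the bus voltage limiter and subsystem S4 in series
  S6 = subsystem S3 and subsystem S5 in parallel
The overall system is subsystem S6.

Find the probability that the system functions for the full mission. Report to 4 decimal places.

0.9961

Series (array deployment motor and battery charge regulator): 0.850000 × 0.900000 = 0.765000
Parallel ([0.765000] and load switch): 1 − (1 − 0.765000)(1 − 0.870000) = 0.969450
Series (power distribution unit and [0.969450]): 0.910000 × 0.969450 = 0.882200
Parallel (solar-array string and shunt driver): 1 − (1 − 0.980000)(1 − 0.840000) = 0.996800
Series (bus voltage limiter and [0.996800]): 0.970000 × 0.996800 = 0.966896
Parallel ([0.882200] and [0.966896]): 1 − (1 − 0.882200)(1 − 0.966896) = 0.9961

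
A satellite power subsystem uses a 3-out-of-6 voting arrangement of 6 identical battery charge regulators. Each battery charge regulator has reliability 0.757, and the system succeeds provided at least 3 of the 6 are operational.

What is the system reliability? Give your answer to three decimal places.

R = Σ_{i=3}^{6} C(6,i) p^i (1−p)^{6−i} with p = 0.757
C(6,3)·0.757^3·0.243^3 = 0.12449
C(6,4)·0.757^4·0.243^2 = 0.29086
C(6,5)·0.757^5·0.243^1 = 0.36244
C(6,6)·0.757^6·0.243^0 = 0.18818
Sum = 0.966

0.966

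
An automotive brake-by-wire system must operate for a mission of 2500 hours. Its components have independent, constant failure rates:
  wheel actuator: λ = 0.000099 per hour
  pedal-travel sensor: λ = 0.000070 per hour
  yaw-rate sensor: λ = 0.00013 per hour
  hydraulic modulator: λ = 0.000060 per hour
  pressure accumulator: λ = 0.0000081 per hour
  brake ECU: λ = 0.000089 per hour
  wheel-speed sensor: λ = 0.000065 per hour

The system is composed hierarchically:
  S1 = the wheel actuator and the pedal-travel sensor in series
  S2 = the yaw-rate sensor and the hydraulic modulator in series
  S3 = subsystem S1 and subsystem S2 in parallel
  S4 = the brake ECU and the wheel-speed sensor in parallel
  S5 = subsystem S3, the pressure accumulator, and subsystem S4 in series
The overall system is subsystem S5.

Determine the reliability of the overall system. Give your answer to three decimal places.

R(wheel actuator) = exp(−0.000099 × 2500) = 0.78075
R(pedal-travel sensor) = exp(−0.000070 × 2500) = 0.83946
R(yaw-rate sensor) = exp(−0.00013 × 2500) = 0.72253
R(hydraulic modulator) = exp(−0.000060 × 2500) = 0.86071
R(pressure accumulator) = exp(−0.0000081 × 2500) = 0.97995
R(brake ECU) = exp(−0.000089 × 2500) = 0.80052
R(wheel-speed sensor) = exp(−0.000065 × 2500) = 0.85002
Series (wheel actuator and pedal-travel sensor): 0.78075 × 0.83946 = 0.65541
Series (yaw-rate sensor and hydraulic modulator): 0.72253 × 0.86071 = 0.62189
Parallel ([0.65541] and [0.62189]): 1 − (1 − 0.65541)(1 − 0.62189) = 0.86971
Parallel (brake ECU and wheel-speed sensor): 1 − (1 − 0.80052)(1 − 0.85002) = 0.97008
Series ([0.86971], pressure accumulator, and [0.97008]): 0.86971 × 0.97995 × 0.97008 = 0.827

0.827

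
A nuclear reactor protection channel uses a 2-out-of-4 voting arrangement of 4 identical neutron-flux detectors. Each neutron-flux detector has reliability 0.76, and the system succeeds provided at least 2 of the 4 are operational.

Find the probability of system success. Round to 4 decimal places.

0.9547

R = Σ_{i=2}^{4} C(4,i) p^i (1−p)^{4−i} with p = 0.76
C(4,2)·0.76^2·0.24^2 = 0.199619
C(4,3)·0.76^3·0.24^1 = 0.421417
C(4,4)·0.76^4·0.24^0 = 0.333622
Sum = 0.9547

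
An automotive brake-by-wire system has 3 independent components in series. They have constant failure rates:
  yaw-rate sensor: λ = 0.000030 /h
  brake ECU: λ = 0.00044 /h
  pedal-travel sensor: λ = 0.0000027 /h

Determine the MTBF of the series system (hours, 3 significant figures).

2120

Series of exponential components: λ_sys = Σ λ_i
λ_sys = 0.000030 + 0.00044 + 0.0000027 = 4.7270e-04 /h
MTBF = 1 / λ_sys = 2120 h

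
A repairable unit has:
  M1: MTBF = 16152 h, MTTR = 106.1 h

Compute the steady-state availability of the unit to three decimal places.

A(M1) = MTBF/(MTBF+MTTR) = 16152/(16152+106.1) = 0.993

0.993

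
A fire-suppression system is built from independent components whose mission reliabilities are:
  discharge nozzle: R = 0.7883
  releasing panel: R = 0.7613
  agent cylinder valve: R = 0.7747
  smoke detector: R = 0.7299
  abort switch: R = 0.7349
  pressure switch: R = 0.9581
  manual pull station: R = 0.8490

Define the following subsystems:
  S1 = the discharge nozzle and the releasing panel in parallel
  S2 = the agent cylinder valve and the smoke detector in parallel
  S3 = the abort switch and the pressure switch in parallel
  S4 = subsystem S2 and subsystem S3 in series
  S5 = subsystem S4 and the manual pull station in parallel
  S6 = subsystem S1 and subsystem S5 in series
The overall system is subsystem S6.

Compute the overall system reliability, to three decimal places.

Parallel (discharge nozzle and releasing panel): 1 − (1 − 0.78830)(1 − 0.76130) = 0.94947
Parallel (agent cylinder valve and smoke detector): 1 − (1 − 0.77470)(1 − 0.72990) = 0.93915
Parallel (abort switch and pressure switch): 1 − (1 − 0.73490)(1 − 0.95810) = 0.98889
Series ([0.93915] and [0.98889]): 0.93915 × 0.98889 = 0.92872
Parallel ([0.92872] and manual pull station): 1 − (1 − 0.92872)(1 − 0.84900) = 0.98924
Series ([0.94947] and [0.98924]): 0.94947 × 0.98924 = 0.939

0.939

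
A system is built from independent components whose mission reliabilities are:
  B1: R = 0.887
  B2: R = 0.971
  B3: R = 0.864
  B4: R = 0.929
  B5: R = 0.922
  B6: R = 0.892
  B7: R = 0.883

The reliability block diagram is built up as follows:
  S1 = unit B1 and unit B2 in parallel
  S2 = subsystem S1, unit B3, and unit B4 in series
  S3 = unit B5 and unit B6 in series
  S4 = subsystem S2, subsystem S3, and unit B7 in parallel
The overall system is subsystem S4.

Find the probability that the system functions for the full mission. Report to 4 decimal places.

Parallel (B1 and B2): 1 − (1 − 0.887000)(1 − 0.971000) = 0.996723
Series ([0.996723], B3, and B4): 0.996723 × 0.864000 × 0.929000 = 0.800026
Series (B5 and B6): 0.922000 × 0.892000 = 0.822424
Parallel ([0.800026], [0.822424], and B7): 1 − (1 − 0.800026)(1 − 0.822424)(1 − 0.883000) = 0.9958

0.9958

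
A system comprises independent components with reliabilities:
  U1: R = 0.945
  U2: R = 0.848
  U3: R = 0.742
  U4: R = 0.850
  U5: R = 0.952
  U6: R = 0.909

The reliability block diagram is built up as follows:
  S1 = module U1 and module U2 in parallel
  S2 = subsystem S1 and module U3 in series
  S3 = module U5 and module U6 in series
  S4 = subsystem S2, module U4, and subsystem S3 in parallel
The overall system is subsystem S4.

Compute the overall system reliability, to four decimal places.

0.9947

Parallel (U1 and U2): 1 − (1 − 0.945000)(1 − 0.848000) = 0.991640
Series ([0.991640] and U3): 0.991640 × 0.742000 = 0.735797
Series (U5 and U6): 0.952000 × 0.909000 = 0.865368
Parallel ([0.735797], U4, and [0.865368]): 1 − (1 − 0.735797)(1 − 0.850000)(1 − 0.865368) = 0.9947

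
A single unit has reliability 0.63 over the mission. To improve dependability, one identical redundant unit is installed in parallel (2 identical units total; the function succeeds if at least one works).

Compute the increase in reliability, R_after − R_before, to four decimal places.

R_before = 0.63
R_after = 1 − (1 − 0.63)^2 = 0.8631
ΔR = 0.8631 − 0.63 = 0.2331

0.2331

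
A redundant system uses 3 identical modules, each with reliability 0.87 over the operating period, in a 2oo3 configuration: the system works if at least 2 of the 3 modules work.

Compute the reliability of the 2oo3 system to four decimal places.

R = Σ_{i=2}^{3} C(3,i) p^i (1−p)^{3−i} with p = 0.87
C(3,2)·0.87^2·0.13^1 = 0.295191
C(3,3)·0.87^3·0.13^0 = 0.658503
Sum = 0.9537

0.9537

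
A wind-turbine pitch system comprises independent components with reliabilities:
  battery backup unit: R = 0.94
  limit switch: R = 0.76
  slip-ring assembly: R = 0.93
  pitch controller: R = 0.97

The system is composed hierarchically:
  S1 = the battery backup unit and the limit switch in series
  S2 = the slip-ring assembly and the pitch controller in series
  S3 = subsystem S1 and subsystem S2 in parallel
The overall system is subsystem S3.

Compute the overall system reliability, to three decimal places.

Series (battery backup unit and limit switch): 0.94000 × 0.76000 = 0.71440
Series (slip-ring assembly and pitch controller): 0.93000 × 0.97000 = 0.90210
Parallel ([0.71440] and [0.90210]): 1 − (1 − 0.71440)(1 − 0.90210) = 0.972

0.972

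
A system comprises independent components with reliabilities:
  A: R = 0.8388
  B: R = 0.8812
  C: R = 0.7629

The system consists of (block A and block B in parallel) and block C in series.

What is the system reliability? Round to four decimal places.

Parallel (A and B): 1 − (1 − 0.838800)(1 − 0.881200) = 0.980849
Series ([0.980849] and C): 0.980849 × 0.762900 = 0.7483

0.7483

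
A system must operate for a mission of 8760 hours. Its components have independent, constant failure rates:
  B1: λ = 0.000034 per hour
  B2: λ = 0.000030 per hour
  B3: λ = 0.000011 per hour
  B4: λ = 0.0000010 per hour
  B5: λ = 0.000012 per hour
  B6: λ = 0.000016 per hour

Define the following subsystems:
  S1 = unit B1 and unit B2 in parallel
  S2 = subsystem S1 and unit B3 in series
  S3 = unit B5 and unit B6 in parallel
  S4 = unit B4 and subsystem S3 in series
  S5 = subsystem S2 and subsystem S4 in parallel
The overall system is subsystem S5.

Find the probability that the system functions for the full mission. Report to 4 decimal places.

0.9968

R(B1) = exp(−0.000034 × 8760) = 0.742420
R(B2) = exp(−0.000030 × 8760) = 0.768896
R(B3) = exp(−0.000011 × 8760) = 0.908137
R(B4) = exp(−0.0000010 × 8760) = 0.991278
R(B5) = exp(−0.000012 × 8760) = 0.900216
R(B6) = exp(−0.000016 × 8760) = 0.869219
Parallel (B1 and B2): 1 − (1 − 0.742420)(1 − 0.768896) = 0.940472
Series ([0.940472] and B3): 0.940472 × 0.908137 = 0.854077
Parallel (B5 and B6): 1 − (1 − 0.900216)(1 − 0.869219) = 0.986950
Series (B4 and [0.986950]): 0.991278 × 0.986950 = 0.978342
Parallel ([0.854077] and [0.978342]): 1 − (1 − 0.854077)(1 − 0.978342) = 0.9968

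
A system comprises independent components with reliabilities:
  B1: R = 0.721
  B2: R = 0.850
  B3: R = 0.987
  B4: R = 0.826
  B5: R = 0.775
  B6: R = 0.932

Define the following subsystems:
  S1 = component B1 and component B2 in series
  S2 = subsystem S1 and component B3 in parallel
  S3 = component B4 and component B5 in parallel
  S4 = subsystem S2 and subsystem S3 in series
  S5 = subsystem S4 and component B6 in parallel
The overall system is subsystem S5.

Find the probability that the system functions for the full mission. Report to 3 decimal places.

0.997

Series (B1 and B2): 0.72100 × 0.85000 = 0.61285
Parallel ([0.61285] and B3): 1 − (1 − 0.61285)(1 − 0.98700) = 0.99497
Parallel (B4 and B5): 1 − (1 − 0.82600)(1 − 0.77500) = 0.96085
Series ([0.99497] and [0.96085]): 0.99497 × 0.96085 = 0.95602
Parallel ([0.95602] and B6): 1 − (1 − 0.95602)(1 − 0.93200) = 0.997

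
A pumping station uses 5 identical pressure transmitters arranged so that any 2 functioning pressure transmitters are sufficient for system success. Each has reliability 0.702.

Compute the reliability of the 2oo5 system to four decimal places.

0.9700

R = Σ_{i=2}^{5} C(5,i) p^i (1−p)^{5−i} with p = 0.702
C(5,2)·0.702^2·0.298^3 = 0.130414
C(5,3)·0.702^3·0.298^2 = 0.307216
C(5,4)·0.702^4·0.298^1 = 0.361855
C(5,5)·0.702^5·0.298^0 = 0.170485
Sum = 0.9700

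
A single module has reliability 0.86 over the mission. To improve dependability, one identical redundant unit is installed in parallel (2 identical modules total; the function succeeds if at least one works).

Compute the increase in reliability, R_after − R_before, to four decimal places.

0.1204

R_before = 0.86
R_after = 1 − (1 − 0.86)^2 = 0.9804
ΔR = 0.9804 − 0.86 = 0.1204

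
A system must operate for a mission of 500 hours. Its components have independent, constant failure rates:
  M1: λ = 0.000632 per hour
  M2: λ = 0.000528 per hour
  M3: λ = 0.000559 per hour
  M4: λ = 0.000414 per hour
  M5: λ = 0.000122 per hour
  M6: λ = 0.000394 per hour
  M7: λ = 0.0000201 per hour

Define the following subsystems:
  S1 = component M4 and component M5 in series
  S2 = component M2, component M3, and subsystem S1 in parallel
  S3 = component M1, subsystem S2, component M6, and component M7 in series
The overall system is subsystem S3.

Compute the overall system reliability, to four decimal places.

0.5848

R(M1) = exp(−0.000632 × 500) = 0.729059
R(M2) = exp(−0.000528 × 500) = 0.767974
R(M3) = exp(−0.000559 × 500) = 0.756162
R(M4) = exp(−0.000414 × 500) = 0.813020
R(M5) = exp(−0.000122 × 500) = 0.940823
R(M6) = exp(−0.000394 × 500) = 0.821191
R(M7) = exp(−0.0000201 × 500) = 0.990000
Series (M4 and M5): 0.813020 × 0.940823 = 0.764908
Parallel (M2, M3, and [0.764908]): 1 − (1 − 0.767974)(1 − 0.756162)(1 − 0.764908) = 0.986699
Series (M1, [0.986699], M6, and M7): 0.729059 × 0.986699 × 0.821191 × 0.990000 = 0.5848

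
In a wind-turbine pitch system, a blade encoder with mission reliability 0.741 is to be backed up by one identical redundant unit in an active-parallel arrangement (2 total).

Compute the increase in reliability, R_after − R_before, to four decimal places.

R_before = 0.741
R_after = 1 − (1 − 0.741)^2 = 0.9329
ΔR = 0.9329 − 0.741 = 0.1919

0.1919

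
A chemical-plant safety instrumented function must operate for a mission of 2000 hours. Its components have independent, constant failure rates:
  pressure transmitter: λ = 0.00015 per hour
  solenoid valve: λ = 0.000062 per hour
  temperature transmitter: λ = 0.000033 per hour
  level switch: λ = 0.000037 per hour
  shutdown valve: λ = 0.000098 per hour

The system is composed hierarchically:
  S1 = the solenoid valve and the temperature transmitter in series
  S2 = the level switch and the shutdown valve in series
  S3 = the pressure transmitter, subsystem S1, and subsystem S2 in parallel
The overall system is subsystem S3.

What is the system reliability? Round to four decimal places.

0.9894

R(pressure transmitter) = exp(−0.00015 × 2000) = 0.740818
R(solenoid valve) = exp(−0.000062 × 2000) = 0.883380
R(temperature transmitter) = exp(−0.000033 × 2000) = 0.936131
R(level switch) = exp(−0.000037 × 2000) = 0.928672
R(shutdown valve) = exp(−0.000098 × 2000) = 0.822012
Series (solenoid valve and temperature transmitter): 0.883380 × 0.936131 = 0.826959
Series (level switch and shutdown valve): 0.928672 × 0.822012 = 0.763380
Parallel (pressure transmitter, [0.826959], and [0.763380]): 1 − (1 − 0.740818)(1 − 0.826959)(1 − 0.763380) = 0.9894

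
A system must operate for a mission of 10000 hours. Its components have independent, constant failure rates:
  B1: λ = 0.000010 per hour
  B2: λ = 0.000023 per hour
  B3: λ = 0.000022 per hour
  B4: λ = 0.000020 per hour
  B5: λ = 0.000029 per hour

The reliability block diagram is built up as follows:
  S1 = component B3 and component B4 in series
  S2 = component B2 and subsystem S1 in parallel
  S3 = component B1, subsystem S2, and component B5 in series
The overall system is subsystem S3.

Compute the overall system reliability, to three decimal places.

0.629

R(B1) = exp(−0.000010 × 10000) = 0.90484
R(B2) = exp(−0.000023 × 10000) = 0.79453
R(B3) = exp(−0.000022 × 10000) = 0.80252
R(B4) = exp(−0.000020 × 10000) = 0.81873
R(B5) = exp(−0.000029 × 10000) = 0.74826
Series (B3 and B4): 0.80252 × 0.81873 = 0.65705
Parallel (B2 and [0.65705]): 1 − (1 − 0.79453)(1 − 0.65705) = 0.92953
Series (B1, [0.92953], and B5): 0.90484 × 0.92953 × 0.74826 = 0.629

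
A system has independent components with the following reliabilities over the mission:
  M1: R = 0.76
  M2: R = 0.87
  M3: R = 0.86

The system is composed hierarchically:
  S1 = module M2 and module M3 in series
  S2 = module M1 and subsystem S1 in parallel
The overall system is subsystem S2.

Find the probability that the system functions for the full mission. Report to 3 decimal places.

Series (M2 and M3): 0.87000 × 0.86000 = 0.74820
Parallel (M1 and [0.74820]): 1 − (1 − 0.76000)(1 − 0.74820) = 0.940

0.940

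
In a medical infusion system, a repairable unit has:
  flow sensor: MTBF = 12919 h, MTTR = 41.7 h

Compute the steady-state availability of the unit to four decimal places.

0.9968

A(flow sensor) = MTBF/(MTBF+MTTR) = 12919/(12919+41.7) = 0.9968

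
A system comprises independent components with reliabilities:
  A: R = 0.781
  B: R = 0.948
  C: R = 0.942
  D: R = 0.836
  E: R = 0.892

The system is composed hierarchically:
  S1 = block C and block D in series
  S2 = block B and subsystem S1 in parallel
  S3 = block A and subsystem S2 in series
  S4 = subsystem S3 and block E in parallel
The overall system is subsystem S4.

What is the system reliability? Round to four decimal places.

Series (C and D): 0.942000 × 0.836000 = 0.787512
Parallel (B and [0.787512]): 1 − (1 − 0.948000)(1 − 0.787512) = 0.988951
Series (A and [0.988951]): 0.781000 × 0.988951 = 0.772371
Parallel ([0.772371] and E): 1 − (1 − 0.772371)(1 − 0.892000) = 0.9754

0.9754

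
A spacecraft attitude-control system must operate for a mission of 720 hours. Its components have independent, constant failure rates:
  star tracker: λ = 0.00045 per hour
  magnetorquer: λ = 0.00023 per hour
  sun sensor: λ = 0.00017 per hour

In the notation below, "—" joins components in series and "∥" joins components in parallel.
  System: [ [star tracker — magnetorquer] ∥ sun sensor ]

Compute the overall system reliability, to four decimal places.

0.9554

R(star tracker) = exp(−0.00045 × 720) = 0.723250
R(magnetorquer) = exp(−0.00023 × 720) = 0.847385
R(sun sensor) = exp(−0.00017 × 720) = 0.884794
Series (star tracker and magnetorquer): 0.723250 × 0.847385 = 0.612871
Parallel ([0.612871] and sun sensor): 1 − (1 − 0.612871)(1 − 0.884794) = 0.9554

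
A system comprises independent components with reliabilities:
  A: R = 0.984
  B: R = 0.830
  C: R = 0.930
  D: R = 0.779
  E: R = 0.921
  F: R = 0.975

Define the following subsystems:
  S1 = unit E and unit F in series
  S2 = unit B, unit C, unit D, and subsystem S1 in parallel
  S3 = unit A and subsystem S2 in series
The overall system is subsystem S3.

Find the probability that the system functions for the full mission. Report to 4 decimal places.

0.9837

Series (E and F): 0.921000 × 0.975000 = 0.897975
Parallel (B, C, D, and [0.897975]): 1 − (1 − 0.830000)(1 − 0.930000)(1 − 0.779000)(1 − 0.897975) = 0.999732
Series (A and [0.999732]): 0.984000 × 0.999732 = 0.9837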